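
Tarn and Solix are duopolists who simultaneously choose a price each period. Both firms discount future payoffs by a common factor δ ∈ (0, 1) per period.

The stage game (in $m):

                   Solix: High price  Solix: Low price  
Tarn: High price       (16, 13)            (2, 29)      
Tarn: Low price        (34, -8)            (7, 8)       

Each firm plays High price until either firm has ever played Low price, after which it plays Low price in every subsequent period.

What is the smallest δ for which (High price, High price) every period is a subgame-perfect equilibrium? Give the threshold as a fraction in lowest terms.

Tarn: cooperation gives 16 each period; deviation gives 34 once then 7 forever.
  16/(1−δ) ≥ 34 + 7δ/(1−δ) ⇒ δ ≥ 18/27 = 2/3.
Solix: cooperation gives 13 each period; deviation gives 29 once then 8 forever.
  δ ≥ 16/21.
Both must hold, so the binding constraint is Solix's: δ ≥ 16/21.

16/21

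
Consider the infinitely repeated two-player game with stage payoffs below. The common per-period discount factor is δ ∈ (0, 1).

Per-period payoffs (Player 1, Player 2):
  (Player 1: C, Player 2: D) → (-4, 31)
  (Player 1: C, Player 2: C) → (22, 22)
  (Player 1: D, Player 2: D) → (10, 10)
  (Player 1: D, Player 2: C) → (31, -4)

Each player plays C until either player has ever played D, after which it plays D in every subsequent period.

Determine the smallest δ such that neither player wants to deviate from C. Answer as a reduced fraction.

3/7

Under grim trigger the critical discount factor is (T−C)/(T−P) with T = 31, C = 22, P = 10.
δ* = (31−22)/(31−10) = 9/21 = 3/7.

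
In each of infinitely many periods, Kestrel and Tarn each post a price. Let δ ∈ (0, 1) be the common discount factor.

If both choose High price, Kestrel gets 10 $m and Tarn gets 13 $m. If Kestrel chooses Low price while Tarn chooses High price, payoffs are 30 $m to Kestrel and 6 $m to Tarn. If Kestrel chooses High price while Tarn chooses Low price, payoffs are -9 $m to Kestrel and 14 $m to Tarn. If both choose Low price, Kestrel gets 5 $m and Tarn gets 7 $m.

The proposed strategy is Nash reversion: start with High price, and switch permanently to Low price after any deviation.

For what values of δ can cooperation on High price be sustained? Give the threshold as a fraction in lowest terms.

4/5

Kestrel's threshold: (30−10)/(30−5) = 4/5.
Tarn's threshold: (14−13)/(14−7) = 1/7.
4/5 > 1/7, so Kestrel binds and δ* = 4/5.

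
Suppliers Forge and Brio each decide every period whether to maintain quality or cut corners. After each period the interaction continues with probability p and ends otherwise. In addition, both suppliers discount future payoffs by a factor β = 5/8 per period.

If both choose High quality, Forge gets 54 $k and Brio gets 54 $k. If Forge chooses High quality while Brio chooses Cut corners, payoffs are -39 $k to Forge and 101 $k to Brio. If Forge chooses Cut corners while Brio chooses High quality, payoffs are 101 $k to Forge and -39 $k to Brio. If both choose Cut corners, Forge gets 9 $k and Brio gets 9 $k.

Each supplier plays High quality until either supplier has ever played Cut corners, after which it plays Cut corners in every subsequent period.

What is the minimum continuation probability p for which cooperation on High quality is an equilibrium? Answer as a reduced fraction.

94/115

With continuation probability p and discount β, the effective per-period discount factor is βp.
Grim-trigger IC: βp ≥ (101−54)/(101−9) = 47/92.
So p ≥ (47/92)/(5/8) = 94/115.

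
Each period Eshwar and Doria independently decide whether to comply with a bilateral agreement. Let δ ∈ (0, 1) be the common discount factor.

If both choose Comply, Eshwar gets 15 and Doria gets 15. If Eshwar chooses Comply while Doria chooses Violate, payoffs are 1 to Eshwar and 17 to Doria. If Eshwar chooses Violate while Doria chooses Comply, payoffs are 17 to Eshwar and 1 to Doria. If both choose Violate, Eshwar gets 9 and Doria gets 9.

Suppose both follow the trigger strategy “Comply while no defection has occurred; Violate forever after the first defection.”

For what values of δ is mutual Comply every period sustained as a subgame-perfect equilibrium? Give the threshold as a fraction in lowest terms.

1/4

One-period gain from deviating is 17 − 15 = 2. The loss is 15 − 9 = 6 in every subsequent period, with present value 6·δ/(1−δ).
Deviation is unprofitable when 6·δ/(1−δ) ≥ 2, i.e. δ/(1−δ) ≥ 1/3.
Equivalently δ ≥ 2/(2+6) = 1/4.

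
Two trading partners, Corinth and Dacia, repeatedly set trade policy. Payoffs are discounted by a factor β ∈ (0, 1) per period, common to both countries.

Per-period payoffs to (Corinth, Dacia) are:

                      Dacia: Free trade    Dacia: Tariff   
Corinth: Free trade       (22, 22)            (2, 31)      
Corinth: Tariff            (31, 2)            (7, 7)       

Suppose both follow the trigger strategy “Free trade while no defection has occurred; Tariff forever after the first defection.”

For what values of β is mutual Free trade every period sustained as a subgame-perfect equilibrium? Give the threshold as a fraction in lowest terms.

22/(1−β) ≥ 31 + 7β/(1−β)
22 ≥ 31 − 24β
β ≥ 9/24 = 3/8.

3/8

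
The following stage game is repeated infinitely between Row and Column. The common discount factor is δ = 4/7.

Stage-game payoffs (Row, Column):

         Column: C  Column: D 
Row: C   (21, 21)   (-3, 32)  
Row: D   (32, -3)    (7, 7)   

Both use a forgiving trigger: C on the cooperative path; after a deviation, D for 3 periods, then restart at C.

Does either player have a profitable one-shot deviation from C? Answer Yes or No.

No

Comparing payoff streams over the 4 periods until play realigns: cooperate → 21(1+δ+…+δ^3); deviate → 32 + 7(δ+…+δ^3).
Cooperation is sustained iff (21−7)(δ+…+δ^3) ≥ 32−21.
δ+…+δ^3 = 4/7·(1−(4/7)^3)/(1−4/7) = 1.0845, and (32−21)/(21−7) = 0.7857.
1.0845 ≥ 0.7857, so cooperation is sustainable.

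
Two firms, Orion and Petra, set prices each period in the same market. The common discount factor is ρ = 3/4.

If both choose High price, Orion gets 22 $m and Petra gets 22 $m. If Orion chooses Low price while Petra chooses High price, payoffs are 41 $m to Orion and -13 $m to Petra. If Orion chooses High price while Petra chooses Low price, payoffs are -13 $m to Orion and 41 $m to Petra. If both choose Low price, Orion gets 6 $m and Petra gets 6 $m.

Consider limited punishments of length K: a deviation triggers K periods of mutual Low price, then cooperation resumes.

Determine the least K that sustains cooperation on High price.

Need Σ_{k=1}^{K} ρ^k ≥ (41−22)/(22−6) = 1.1875 at ρ = 3/4.
At K = 1 the sum is 0.7500 < 1.1875; at K = 2 it is 1.3125 ≥ 1.1875.
So the minimum punishment length is K = 2.

2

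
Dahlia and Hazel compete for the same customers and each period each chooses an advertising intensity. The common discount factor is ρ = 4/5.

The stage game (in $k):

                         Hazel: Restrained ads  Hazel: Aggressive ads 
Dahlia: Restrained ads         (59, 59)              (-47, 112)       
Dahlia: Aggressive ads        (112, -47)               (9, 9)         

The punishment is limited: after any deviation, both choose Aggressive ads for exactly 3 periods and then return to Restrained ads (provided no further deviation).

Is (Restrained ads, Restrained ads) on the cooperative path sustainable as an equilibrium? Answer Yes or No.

A one-shot deviation gives 112 now, then 9 for 3 periods, then back to 59.
Gain from deviating: (112−59) today; loss: (59−9) in each of the next 3 periods.
No-deviation condition: (59−9)(ρ+…+ρ^3) ≥ 112−59, i.e. ρ+…+ρ^3 ≥ 53/50.
At ρ = 4/5: ρ+…+ρ^3 = 1.9520 ≥ 1.0600.
So cooperation is sustainable.

Yes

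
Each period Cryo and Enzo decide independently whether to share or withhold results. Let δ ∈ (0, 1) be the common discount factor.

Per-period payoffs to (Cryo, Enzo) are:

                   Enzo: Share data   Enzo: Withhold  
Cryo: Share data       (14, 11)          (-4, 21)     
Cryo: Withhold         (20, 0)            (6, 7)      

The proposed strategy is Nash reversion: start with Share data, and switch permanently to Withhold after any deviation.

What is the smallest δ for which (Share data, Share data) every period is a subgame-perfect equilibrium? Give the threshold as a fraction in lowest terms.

Cryo's threshold: (20−14)/(20−6) = 3/7.
Enzo's threshold: (21−11)/(21−7) = 5/7.
3/7 < 5/7, so Enzo binds and δ* = 5/7.

5/7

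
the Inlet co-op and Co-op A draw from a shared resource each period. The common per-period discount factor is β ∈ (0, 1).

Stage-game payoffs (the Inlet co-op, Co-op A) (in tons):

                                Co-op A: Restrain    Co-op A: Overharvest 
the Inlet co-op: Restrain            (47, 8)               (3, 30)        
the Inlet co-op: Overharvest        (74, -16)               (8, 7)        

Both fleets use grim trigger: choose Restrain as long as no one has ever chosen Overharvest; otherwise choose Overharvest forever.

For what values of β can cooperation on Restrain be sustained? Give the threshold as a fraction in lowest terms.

For the Inlet co-op: deviation gain 74−47 = 27, per-period punishment loss 47−8 = 39. IC gives β ≥ 27/66 = 9/22.
For Co-op A: gain 22, loss 1 per period, so β ≥ 22/23.
The tighter constraint is Co-op A's, so cooperation needs β ≥ 22/23.

22/23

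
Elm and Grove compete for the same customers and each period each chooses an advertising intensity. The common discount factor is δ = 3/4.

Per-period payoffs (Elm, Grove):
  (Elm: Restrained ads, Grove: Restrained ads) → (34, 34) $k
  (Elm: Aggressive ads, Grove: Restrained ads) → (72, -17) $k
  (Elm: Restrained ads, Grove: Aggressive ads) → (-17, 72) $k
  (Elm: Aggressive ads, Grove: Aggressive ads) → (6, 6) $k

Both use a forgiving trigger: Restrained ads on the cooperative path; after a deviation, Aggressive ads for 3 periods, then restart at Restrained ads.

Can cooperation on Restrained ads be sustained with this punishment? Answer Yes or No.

Yes

A one-shot deviation gives 72 now, then 6 for 3 periods, then back to 34.
Gain from deviating: (72−34) today; loss: (34−6) in each of the next 3 periods.
No-deviation condition: (34−6)(δ+…+δ^3) ≥ 72−34, i.e. δ+…+δ^3 ≥ 19/14.
At δ = 3/4: δ+…+δ^3 = 1.7344 ≥ 1.3571.
So cooperation is sustainable.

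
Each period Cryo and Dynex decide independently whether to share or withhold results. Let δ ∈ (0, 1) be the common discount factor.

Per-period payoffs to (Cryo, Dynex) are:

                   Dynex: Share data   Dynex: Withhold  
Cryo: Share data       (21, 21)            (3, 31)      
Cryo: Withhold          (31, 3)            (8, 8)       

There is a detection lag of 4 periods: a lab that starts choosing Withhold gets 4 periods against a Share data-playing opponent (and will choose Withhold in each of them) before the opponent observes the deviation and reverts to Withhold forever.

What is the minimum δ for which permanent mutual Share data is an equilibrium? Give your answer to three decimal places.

0.812

A deviator earns 31 for 4 periods, then 8 forever; cooperating earns 21 forever. Multiplying the IC by (1−δ):
21 ≥ 31(1−δ^4) + 8δ^4, so 23·δ^4 ≥ 10 and δ^4 ≥ 10/23.
δ ≥ (10/23)^(1/4) ≈ 0.812.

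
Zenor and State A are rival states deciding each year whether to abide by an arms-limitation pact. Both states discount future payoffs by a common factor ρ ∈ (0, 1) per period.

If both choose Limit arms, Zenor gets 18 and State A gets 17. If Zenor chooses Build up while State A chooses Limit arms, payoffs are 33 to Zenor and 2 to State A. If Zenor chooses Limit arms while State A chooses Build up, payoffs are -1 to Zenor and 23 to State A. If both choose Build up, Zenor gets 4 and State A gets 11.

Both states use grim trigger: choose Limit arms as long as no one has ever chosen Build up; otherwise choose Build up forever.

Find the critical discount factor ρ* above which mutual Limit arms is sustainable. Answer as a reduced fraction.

15/29

For Zenor: deviation gain 33−18 = 15, per-period punishment loss 18−4 = 14. IC gives ρ ≥ 15/29.
For State A: gain 6, loss 6 per period, so ρ ≥ 6/12 = 1/2.
The tighter constraint is Zenor's, so cooperation needs ρ ≥ 15/29.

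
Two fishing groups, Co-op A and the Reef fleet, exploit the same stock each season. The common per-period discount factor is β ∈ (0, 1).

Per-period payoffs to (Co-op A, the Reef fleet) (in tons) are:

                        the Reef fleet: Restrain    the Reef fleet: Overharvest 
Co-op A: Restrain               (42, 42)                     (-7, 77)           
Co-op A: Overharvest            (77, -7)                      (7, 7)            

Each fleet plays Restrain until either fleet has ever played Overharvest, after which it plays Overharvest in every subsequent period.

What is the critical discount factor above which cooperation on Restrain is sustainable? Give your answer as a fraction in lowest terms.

Under grim trigger the critical discount factor is (T−C)/(T−P) with T = 77, C = 42, P = 7.
β* = (77−42)/(77−7) = 35/70 = 1/2.

1/2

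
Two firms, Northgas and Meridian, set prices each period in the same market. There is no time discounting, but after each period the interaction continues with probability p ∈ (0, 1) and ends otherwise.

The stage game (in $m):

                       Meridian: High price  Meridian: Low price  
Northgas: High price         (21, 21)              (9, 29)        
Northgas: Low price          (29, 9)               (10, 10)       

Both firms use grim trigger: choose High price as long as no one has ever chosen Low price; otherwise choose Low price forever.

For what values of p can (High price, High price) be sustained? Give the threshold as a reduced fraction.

Expected cooperation value is 21 + p·21 + p²·21 + … = 21/(1−p); deviation gives 29 + p·10/(1−p).
21 ≥ 29(1−p) + 10p ⇒ 19p ≥ 8 ⇒ p ≥ 8/19.

8/19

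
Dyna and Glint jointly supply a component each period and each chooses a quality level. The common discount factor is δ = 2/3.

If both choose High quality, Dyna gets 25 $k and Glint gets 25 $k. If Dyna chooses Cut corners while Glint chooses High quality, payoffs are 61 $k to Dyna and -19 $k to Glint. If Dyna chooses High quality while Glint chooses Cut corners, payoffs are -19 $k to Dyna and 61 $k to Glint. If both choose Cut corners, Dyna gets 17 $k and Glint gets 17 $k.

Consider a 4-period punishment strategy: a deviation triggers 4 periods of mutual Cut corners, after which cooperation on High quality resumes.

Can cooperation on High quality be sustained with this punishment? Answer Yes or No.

No

A one-shot deviation gives 61 now, then 17 for 4 periods, then back to 25.
Gain from deviating: (61−25) today; loss: (25−17) in each of the next 4 periods.
No-deviation condition: (25−17)(δ+…+δ^4) ≥ 61−25, i.e. δ+…+δ^4 ≥ 9/2.
At δ = 2/3: δ+…+δ^4 = 1.6049 < 4.5000.
So cooperation is not sustainable.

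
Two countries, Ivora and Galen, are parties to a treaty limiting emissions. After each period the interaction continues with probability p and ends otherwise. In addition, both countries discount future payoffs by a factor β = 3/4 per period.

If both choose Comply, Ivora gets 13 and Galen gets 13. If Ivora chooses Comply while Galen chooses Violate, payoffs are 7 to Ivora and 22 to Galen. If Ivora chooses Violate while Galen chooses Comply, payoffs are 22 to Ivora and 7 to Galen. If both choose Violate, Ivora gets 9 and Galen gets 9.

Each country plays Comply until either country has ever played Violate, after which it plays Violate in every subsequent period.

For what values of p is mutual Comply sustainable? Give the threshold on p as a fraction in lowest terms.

12/13

Expected continuation weight on next period's payoff is β·p = 3/4·p, which plays the role of the discount factor.
Cooperation requires 3/4·p ≥ (22−13)/(22−9) = 9/13, hence p ≥ 12/13.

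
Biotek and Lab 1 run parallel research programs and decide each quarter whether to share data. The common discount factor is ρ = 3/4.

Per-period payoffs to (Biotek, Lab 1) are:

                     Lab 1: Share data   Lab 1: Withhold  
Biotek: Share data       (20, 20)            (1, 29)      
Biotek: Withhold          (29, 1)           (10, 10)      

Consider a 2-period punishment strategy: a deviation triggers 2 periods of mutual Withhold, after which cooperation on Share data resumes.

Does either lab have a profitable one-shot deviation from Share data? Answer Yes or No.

Comparing payoff streams over the 3 periods until play realigns: cooperate → 20(1+ρ+…+ρ^2); deviate → 29 + 10(ρ+…+ρ^2).
Cooperation is sustained iff (20−10)(ρ+…+ρ^2) ≥ 29−20.
ρ+…+ρ^2 = 3/4·(1−(3/4)^2)/(1−3/4) = 1.3125, and (29−20)/(20−10) = 0.9000.
1.3125 ≥ 0.9000, so cooperation is sustainable.

No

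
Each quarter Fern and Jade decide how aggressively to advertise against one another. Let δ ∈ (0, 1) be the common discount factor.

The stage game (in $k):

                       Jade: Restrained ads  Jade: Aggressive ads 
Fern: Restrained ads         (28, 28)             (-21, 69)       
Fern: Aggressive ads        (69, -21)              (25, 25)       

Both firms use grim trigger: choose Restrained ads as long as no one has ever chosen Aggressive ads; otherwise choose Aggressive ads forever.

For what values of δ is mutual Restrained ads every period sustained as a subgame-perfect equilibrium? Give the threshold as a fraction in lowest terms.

41/44

One-period gain from deviating is 69 − 28 = 41. The loss is 28 − 25 = 3 in every subsequent period, with present value 3·δ/(1−δ).
Deviation is unprofitable when 3·δ/(1−δ) ≥ 41, i.e. δ/(1−δ) ≥ 41/3.
Equivalently δ ≥ 41/(41+3) = 41/44.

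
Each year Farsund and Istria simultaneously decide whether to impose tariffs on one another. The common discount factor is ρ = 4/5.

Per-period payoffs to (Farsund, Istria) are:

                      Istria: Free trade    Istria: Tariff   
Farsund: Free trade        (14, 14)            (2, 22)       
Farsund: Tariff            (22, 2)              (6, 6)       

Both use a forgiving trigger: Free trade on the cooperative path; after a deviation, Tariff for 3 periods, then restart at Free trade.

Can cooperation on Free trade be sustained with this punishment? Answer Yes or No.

IC: ρ+…+ρ^3 ≥ (22−14)/(14−6) = 1.
At ρ = 4/5: partial sum = 1.9520 ≥ 1.0000. Cooperation sustainable.

Yes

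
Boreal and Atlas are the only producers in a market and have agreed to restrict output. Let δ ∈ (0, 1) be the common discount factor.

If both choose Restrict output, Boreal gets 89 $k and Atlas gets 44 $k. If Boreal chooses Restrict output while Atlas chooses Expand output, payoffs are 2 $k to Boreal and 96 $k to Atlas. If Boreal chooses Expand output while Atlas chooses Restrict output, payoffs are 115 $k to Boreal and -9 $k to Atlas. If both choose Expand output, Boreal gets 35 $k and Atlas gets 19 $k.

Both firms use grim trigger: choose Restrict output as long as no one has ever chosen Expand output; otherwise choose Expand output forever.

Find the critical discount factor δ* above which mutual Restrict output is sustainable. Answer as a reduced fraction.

52/77

For Boreal: deviation gain 115−89 = 26, per-period punishment loss 89−35 = 54. IC gives δ ≥ 26/80 = 13/40.
For Atlas: gain 52, loss 25 per period, so δ ≥ 52/77.
The tighter constraint is Atlas's, so cooperation needs δ ≥ 52/77.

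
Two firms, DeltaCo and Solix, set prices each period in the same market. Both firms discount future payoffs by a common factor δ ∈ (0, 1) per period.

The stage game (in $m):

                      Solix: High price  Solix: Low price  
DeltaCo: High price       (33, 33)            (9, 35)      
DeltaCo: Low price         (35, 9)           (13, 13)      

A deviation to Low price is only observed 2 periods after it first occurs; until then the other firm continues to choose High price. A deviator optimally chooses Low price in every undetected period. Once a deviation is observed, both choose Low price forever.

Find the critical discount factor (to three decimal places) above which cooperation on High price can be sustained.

The best deviation is to choose Low price for all 2 undetected periods, earning 35 each, then 13 forever once detected.
Deviation value: 35(1−δ^2)/(1−δ) + 13δ^2/(1−δ); cooperation value: 33/(1−δ).
IC: 33 ≥ 35(1−δ^2) + 13δ^2 = 35 − 22δ^2.
So δ^2 ≥ 2/22 = 1/11, giving δ ≥ (1/11)^(1/2) ≈ 0.302.

0.302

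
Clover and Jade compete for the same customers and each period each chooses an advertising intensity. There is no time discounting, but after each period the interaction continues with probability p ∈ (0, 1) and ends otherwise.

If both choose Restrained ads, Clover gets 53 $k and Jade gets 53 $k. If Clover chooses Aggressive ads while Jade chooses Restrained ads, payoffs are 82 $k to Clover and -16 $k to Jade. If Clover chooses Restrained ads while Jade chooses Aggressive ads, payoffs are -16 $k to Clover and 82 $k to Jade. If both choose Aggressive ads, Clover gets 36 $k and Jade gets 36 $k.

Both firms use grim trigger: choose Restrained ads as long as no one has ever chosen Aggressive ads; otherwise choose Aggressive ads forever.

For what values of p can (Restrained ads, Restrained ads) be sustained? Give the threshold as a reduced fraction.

29/46

With no time discounting, the continuation probability p plays the role of the discount factor.
Grim-trigger IC: 53/(1−p) ≥ 82 + 36p/(1−p) ⇒ p ≥ (82−53)/(82−36) = 29/46.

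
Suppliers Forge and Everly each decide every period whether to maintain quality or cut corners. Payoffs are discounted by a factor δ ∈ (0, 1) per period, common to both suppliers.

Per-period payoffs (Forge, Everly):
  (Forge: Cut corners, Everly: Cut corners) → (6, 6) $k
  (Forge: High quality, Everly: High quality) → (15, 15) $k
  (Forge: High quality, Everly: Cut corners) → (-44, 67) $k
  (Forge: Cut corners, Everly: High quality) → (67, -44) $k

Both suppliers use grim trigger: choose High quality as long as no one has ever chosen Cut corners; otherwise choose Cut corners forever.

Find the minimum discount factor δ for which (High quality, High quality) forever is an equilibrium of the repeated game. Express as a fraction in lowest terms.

52/61

Under grim trigger the critical discount factor is (T−C)/(T−P) with T = 67, C = 15, P = 6.
δ* = (67−15)/(67−6) = 52/61.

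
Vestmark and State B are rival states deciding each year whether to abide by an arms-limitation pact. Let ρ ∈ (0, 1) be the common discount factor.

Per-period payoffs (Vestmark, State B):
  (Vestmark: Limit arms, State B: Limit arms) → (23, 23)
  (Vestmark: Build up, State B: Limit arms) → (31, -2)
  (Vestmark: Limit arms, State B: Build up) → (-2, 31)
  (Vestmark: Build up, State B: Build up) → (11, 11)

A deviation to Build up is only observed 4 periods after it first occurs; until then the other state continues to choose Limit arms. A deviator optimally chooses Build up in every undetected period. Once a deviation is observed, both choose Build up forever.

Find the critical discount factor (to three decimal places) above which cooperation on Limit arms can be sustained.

0.795

The best deviation is to choose Build up for all 4 undetected periods, earning 31 each, then 11 forever once detected.
Deviation value: 31(1−ρ^4)/(1−ρ) + 11ρ^4/(1−ρ); cooperation value: 23/(1−ρ).
IC: 23 ≥ 31(1−ρ^4) + 11ρ^4 = 31 − 20ρ^4.
So ρ^4 ≥ 8/20 = 2/5, giving ρ ≥ (2/5)^(1/4) ≈ 0.795.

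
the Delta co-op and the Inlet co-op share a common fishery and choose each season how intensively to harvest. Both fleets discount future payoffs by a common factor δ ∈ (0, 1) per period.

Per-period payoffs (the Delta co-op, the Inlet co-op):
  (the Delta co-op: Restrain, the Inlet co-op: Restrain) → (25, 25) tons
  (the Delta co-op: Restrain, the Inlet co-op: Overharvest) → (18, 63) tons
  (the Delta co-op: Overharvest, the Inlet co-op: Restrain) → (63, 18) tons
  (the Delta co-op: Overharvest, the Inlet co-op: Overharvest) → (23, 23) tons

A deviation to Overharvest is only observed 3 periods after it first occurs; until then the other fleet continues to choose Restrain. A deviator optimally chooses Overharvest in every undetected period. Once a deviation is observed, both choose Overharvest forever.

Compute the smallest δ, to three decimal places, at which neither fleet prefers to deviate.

0.983

A deviator earns 63 for 3 periods, then 23 forever; cooperating earns 25 forever. Multiplying the IC by (1−δ):
25 ≥ 63(1−δ^3) + 23δ^3, so 40·δ^3 ≥ 38 and δ^3 ≥ 19/20.
δ ≥ (19/20)^(1/3) ≈ 0.983.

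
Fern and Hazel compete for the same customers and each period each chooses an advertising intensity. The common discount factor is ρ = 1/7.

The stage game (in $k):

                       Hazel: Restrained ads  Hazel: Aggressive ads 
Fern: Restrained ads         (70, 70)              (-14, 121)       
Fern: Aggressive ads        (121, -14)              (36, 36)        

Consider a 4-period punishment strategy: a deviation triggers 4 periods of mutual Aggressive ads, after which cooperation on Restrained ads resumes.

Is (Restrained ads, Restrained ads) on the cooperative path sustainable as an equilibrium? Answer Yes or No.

Comparing payoff streams over the 5 periods until play realigns: cooperate → 70(1+ρ+…+ρ^4); deviate → 121 + 36(ρ+…+ρ^4).
Cooperation is sustained iff (70−36)(ρ+…+ρ^4) ≥ 121−70.
ρ+…+ρ^4 = 1/7·(1−(1/7)^4)/(1−1/7) = 0.1666, and (121−70)/(70−36) = 1.5000.
0.1666 < 1.5000, so cooperation is not sustainable.

No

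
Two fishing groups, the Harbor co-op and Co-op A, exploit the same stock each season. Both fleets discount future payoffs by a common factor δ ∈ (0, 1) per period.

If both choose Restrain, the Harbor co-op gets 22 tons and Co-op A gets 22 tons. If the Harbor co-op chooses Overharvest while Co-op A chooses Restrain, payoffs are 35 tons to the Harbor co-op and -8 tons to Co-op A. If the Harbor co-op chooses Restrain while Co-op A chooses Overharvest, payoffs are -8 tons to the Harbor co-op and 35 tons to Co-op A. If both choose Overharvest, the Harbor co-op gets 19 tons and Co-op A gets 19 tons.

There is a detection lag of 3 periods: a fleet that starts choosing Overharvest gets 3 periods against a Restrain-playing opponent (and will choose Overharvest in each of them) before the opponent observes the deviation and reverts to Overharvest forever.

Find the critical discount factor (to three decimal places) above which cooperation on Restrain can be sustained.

A deviator earns 35 for 3 periods, then 19 forever; cooperating earns 22 forever. Multiplying the IC by (1−δ):
22 ≥ 35(1−δ^3) + 19δ^3, so 16·δ^3 ≥ 13 and δ^3 ≥ 13/16.
δ ≥ (13/16)^(1/3) ≈ 0.933.

0.933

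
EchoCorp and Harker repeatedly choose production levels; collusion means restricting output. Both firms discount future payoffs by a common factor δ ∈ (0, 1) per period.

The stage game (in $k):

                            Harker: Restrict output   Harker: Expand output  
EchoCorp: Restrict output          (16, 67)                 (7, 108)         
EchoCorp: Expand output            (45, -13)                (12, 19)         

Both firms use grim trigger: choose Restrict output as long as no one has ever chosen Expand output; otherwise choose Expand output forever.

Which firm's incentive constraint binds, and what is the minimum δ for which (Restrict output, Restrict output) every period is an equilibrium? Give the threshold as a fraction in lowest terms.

EchoCorp; δ ≥ 29/33

EchoCorp: cooperation gives 16 each period; deviation gives 45 once then 12 forever.
  16/(1−δ) ≥ 45 + 12δ/(1−δ) ⇒ δ ≥ 29/33.
Harker: cooperation gives 67 each period; deviation gives 108 once then 19 forever.
  δ ≥ 41/89.
Both must hold, so the binding constraint is EchoCorp's: δ ≥ 29/33.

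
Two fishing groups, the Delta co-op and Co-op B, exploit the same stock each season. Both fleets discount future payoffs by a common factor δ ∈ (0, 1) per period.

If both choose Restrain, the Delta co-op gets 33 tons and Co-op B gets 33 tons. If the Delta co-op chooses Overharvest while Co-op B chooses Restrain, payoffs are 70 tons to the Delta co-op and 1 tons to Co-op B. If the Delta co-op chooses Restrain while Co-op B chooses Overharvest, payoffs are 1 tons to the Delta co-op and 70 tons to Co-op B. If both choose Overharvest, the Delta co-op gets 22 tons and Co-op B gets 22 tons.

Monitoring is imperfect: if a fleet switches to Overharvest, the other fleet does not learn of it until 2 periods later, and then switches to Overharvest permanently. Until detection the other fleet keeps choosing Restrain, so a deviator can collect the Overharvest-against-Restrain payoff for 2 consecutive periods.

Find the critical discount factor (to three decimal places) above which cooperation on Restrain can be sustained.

0.878

A deviator earns 70 for 2 periods, then 22 forever; cooperating earns 33 forever. Multiplying the IC by (1−δ):
33 ≥ 70(1−δ^2) + 22δ^2, so 48·δ^2 ≥ 37 and δ^2 ≥ 37/48.
δ ≥ (37/48)^(1/2) ≈ 0.878.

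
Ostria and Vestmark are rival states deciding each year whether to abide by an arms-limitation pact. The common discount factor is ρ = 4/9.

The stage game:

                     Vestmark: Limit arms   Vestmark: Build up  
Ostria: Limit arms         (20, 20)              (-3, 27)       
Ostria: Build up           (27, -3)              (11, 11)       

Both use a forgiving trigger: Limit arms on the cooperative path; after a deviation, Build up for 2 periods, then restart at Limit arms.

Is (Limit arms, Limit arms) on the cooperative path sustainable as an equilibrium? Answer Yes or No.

IC: ρ+…+ρ^2 ≥ (27−20)/(20−11) = 7/9.
At ρ = 4/9: partial sum = 0.6420 < 0.7778. Cooperation not sustainable.

No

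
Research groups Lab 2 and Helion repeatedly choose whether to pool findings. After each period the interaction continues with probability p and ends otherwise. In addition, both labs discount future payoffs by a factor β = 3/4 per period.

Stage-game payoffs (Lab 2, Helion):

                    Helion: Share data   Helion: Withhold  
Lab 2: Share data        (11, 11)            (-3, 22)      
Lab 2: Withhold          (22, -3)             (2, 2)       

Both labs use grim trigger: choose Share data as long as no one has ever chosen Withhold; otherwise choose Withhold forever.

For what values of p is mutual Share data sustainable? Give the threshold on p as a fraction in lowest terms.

With continuation probability p and discount β, the effective per-period discount factor is βp.
Grim-trigger IC: βp ≥ (22−11)/(22−2) = 11/20.
So p ≥ (11/20)/(3/4) = 11/15.

11/15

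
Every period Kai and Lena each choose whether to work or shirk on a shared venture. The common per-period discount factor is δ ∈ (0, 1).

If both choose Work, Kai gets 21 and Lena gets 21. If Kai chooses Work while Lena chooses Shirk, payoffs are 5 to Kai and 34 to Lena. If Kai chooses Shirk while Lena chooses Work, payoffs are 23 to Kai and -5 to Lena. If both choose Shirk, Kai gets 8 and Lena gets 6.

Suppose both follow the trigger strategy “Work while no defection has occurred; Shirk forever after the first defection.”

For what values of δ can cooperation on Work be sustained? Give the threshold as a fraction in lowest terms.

Kai: cooperation gives 21 each period; deviation gives 23 once then 8 forever.
  21/(1−δ) ≥ 23 + 8δ/(1−δ) ⇒ δ ≥ 2/15.
Lena: cooperation gives 21 each period; deviation gives 34 once then 6 forever.
  δ ≥ 13/28.
Both must hold, so the binding constraint is Lena's: δ ≥ 13/28.

13/28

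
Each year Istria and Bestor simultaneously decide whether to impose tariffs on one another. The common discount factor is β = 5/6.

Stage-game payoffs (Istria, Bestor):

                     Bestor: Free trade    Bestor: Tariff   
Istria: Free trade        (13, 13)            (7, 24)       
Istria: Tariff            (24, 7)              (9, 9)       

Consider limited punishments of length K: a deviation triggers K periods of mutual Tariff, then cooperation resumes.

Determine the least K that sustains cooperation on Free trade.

No profitable deviation requires (13−9)(β+…+β^K) ≥ 24−13, i.e. β+…+β^K ≥ 11/4 ≈ 2.7500.
With β = 5/6, the partial sums are K=1: 0.8333, K=2: 1.5278, K=3: 2.1065, K=4: 2.5887, K=5: 2.9906.
K = 5 is the first length at which the sum reaches 2.7500.

5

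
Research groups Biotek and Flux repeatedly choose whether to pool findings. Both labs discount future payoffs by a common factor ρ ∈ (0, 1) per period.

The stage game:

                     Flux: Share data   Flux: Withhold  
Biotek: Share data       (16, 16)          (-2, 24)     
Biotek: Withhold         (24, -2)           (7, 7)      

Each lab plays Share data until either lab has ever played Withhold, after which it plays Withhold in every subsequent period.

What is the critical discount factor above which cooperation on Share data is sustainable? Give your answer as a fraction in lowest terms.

Under grim trigger the critical discount factor is (T−C)/(T−P) with T = 24, C = 16, P = 7.
ρ* = (24−16)/(24−7) = 8/17.

8/17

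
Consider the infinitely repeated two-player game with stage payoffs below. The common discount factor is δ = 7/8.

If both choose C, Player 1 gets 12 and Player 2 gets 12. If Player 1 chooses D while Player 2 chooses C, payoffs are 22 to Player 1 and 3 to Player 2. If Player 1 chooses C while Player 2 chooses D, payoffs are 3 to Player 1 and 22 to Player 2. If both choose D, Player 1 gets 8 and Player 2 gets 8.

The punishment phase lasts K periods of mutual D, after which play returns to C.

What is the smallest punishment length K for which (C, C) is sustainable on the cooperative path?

4

No profitable deviation requires (12−8)(δ+…+δ^K) ≥ 22−12, i.e. δ+…+δ^K ≥ 5/2 ≈ 2.5000.
With δ = 7/8, the partial sums are K=1: 0.8750, K=2: 1.6406, K=3: 2.3105, K=4: 2.8967.
K = 4 is the first length at which the sum reaches 2.5000.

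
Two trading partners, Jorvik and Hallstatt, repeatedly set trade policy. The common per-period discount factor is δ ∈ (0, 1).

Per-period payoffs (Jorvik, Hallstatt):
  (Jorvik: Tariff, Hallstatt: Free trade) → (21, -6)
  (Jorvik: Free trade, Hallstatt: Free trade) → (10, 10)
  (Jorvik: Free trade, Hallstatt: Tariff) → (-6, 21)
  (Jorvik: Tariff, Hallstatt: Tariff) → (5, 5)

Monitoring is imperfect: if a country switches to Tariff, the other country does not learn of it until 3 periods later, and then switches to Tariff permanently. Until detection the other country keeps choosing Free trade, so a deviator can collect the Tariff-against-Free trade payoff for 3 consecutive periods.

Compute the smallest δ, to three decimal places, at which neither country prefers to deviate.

Deviating for the 3 undetected periods gains 21−10 = 11 per period over cooperation, then loses 10−5 = 5 per period forever once punishment starts.
Gain: 11(1 + δ + … + δ^2); loss: 5·δ^3/(1−δ).
No profitable deviation ⇔ 11(1−δ^3) ≤ 5·δ^3, i.e. δ^3 ≥ 11/(11+5) = 11/16.
Hence δ ≥ (11/16)^(1/3) ≈ 0.883.

0.883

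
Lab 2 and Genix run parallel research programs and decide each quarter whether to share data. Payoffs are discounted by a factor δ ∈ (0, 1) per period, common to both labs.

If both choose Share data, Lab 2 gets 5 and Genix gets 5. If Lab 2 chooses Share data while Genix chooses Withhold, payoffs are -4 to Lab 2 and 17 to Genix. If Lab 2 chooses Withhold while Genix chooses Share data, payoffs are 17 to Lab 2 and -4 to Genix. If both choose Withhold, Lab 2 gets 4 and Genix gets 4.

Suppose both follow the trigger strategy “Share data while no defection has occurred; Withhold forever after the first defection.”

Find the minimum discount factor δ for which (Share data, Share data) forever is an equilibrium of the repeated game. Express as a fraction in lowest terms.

12/13

5/(1−δ) ≥ 17 + 4δ/(1−δ)
5 ≥ 17 − 13δ
δ ≥ 12/13.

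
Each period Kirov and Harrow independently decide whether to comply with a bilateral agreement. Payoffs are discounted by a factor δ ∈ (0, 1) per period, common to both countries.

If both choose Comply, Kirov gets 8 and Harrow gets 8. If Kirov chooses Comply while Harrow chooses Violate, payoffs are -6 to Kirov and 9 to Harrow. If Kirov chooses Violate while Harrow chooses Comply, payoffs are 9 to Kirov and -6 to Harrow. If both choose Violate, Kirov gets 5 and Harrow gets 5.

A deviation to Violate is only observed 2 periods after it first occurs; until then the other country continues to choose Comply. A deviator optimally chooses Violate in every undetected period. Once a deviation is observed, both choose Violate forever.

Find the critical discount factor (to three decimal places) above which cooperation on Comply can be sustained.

0.500

A deviator earns 9 for 2 periods, then 5 forever; cooperating earns 8 forever. Multiplying the IC by (1−δ):
8 ≥ 9(1−δ^2) + 5δ^2, so 4·δ^2 ≥ 1 and δ^2 ≥ 1/4.
δ ≥ (1/4)^(1/2) ≈ 0.500.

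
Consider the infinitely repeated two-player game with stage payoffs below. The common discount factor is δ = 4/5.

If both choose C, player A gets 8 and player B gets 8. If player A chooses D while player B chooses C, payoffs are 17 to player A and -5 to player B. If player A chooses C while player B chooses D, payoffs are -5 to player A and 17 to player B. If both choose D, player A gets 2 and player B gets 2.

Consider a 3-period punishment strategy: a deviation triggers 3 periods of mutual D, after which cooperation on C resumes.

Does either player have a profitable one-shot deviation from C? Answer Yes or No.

A one-shot deviation gives 17 now, then 2 for 3 periods, then back to 8.
Gain from deviating: (17−8) today; loss: (8−2) in each of the next 3 periods.
No-deviation condition: (8−2)(δ+…+δ^3) ≥ 17−8, i.e. δ+…+δ^3 ≥ 3/2.
At δ = 4/5: δ+…+δ^3 = 1.9520 ≥ 1.5000.
So cooperation is sustainable.

No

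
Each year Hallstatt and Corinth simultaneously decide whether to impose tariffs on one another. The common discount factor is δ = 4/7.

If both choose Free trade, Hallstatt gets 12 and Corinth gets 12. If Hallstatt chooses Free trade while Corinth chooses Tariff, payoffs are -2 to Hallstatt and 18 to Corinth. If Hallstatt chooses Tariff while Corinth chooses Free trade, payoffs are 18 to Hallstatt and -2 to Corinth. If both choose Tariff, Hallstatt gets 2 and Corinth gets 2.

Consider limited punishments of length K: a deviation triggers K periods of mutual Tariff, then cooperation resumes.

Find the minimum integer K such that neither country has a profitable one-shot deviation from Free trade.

IC: δ(1−δ^K)/(1−δ) ≥ (18−12)/(12−2) = 3/5.
With δ = 4/7: need 1 − δ^K ≥ 3/5·(1−4/7)/(4/7), i.e. δ^K ≤ 0.5500.
Since (4/7)^1 = 0.5714 and (4/7)^2 = 0.3265, the smallest such K is 2.

2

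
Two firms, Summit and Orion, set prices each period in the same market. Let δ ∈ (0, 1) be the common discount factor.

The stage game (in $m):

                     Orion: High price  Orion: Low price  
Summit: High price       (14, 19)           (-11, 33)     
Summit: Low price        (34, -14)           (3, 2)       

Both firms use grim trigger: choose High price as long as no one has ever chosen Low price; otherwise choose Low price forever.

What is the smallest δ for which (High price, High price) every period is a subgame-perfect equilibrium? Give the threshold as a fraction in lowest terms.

Summit: cooperation gives 14 each period; deviation gives 34 once then 3 forever.
  14/(1−δ) ≥ 34 + 3δ/(1−δ) ⇒ δ ≥ 20/31.
Orion: cooperation gives 19 each period; deviation gives 33 once then 2 forever.
  δ ≥ 14/31.
Both must hold, so the binding constraint is Summit's: δ ≥ 20/31.

20/31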